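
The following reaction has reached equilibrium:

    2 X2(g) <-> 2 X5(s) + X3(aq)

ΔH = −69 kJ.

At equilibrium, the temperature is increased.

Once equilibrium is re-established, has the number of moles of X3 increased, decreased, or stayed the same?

decreases

The forward reaction is exothermic. Raising T favours the endothermic direction — shift to the left.
The net shift is to the left. X3 is a product, so its amount decreases.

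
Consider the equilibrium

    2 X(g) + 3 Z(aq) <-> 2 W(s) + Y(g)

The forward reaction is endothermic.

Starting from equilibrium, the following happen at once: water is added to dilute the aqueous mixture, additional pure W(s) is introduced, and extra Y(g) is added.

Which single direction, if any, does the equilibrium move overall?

Dilution lowers every aqueous concentration by the same factor. Δn_aq = 0 − 3 = -3, so the system shifts toward the side with more dissolved moles — to the left.
W is a pure solid; its activity is 1 regardless of amount, so Q is unaffected — no shift from this change.
Adding Y (g), a product, drives the reaction to the left.
Only the nonzero effect(s) matter; the net shift is to the left.

left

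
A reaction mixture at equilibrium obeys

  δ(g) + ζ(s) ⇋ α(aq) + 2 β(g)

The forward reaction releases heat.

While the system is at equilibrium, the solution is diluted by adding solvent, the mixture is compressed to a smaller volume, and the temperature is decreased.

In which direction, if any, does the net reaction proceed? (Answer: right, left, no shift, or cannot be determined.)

Dilution lowers every aqueous concentration by the same factor. Δn_aq = 1 − 0 = +1, so the system shifts toward the side with more dissolved moles — to the right.
Gas moles: reactants 1, products 2 (Δn_gas = +1). Compression shifts the system toward the side with fewer moles of gas — to the left.
The forward reaction is exothermic. Lowering T favours the exothermic direction — shift to the right.
The individual effects push in opposite directions; without quantitative information the net direction cannot be determined.

cannot be determined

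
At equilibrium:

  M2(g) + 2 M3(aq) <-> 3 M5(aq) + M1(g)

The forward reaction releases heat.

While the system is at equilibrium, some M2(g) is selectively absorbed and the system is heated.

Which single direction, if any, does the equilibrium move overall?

Removing M2 (g), a reactant, drives the reaction to the left.
The forward reaction is exothermic. Raising T favours the endothermic direction — shift to the left.
All effects act in the same direction — net shift to the left.

left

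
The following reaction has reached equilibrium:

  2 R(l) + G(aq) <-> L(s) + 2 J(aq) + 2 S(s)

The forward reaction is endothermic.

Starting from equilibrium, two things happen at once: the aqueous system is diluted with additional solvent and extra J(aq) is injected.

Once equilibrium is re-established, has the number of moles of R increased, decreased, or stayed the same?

cannot be determined

Dilution lowers every aqueous concentration by the same factor. Δn_aq = 2 − 1 = +1, so the system shifts toward the side with more dissolved moles — to the right.
Adding J (aq), a product, drives the reaction to the left.
The two effects oppose each other, so the net shift — and hence the change in R — cannot be determined from the given information.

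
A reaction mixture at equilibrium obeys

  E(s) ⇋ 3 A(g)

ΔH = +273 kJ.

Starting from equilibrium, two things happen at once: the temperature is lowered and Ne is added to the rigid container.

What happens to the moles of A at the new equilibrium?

decreases

The forward reaction is endothermic. Lowering T favours the exothermic direction — shift to the left.
At constant volume, adding an inert gas leaves every reacting species' partial pressure unchanged, so Q is unchanged — no shift from this change.
The net shift is to the left. A is a product, so its amount decreases.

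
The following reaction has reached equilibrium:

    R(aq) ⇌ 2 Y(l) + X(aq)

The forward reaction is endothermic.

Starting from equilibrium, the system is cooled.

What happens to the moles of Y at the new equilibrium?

decreases

The forward reaction is endothermic. Lowering T favours the exothermic direction — shift to the left.
The net shift is to the left. Y is a product, so its amount decreases.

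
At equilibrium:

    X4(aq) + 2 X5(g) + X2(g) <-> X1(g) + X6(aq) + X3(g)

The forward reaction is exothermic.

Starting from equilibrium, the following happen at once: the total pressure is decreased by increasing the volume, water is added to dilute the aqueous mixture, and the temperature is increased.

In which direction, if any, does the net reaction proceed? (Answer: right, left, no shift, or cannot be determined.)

left

Gas moles: reactants 3, products 2 (Δn_gas = -1). Expansion shifts the system toward the side with more moles of gas — to the left.
Dilution scales every aqueous concentration by the same factor. Δn_aq = 1 − 1 = 0, so Q is unchanged — no shift.
The forward reaction is exothermic. Raising T favours the endothermic direction — shift to the left.
Only the nonzero effect(s) matter; the net shift is to the left.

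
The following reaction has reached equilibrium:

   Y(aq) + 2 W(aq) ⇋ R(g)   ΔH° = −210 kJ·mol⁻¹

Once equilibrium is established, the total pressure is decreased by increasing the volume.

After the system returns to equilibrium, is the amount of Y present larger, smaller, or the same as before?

Gas moles: reactants 0, products 1 (Δn_gas = +1). Expansion shifts the system toward the side with more moles of gas — to the right.
The net shift is to the right. Y is a reactant, so its amount decreases.

decreases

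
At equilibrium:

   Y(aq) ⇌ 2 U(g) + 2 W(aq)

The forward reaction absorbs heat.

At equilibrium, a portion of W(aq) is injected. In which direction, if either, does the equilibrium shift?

left

Adding W (aq), a product, drives the reaction to the left.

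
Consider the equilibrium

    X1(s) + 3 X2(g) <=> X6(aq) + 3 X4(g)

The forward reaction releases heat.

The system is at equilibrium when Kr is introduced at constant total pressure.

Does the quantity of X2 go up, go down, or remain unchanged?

Adding inert gas at constant total pressure expands the volume, scaling every reacting partial pressure by the same factor. Δn_gas = 3 − 3 = 0, so Q is unchanged — no shift.
No net shift occurs, so the amount of X2 is unchanged.

unchanged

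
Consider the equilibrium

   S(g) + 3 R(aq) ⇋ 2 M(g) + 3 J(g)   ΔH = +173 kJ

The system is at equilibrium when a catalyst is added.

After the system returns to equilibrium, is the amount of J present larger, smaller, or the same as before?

unchanged

A catalyst speeds both forward and reverse rates equally; it changes neither Q nor K — no shift from this change.
No net shift occurs, so the amount of J is unchanged.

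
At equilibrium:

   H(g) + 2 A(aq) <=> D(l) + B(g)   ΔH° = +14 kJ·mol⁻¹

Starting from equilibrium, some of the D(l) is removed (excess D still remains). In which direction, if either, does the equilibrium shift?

no shift

D is a pure liquid; its activity is 1 regardless of amount, so Q is unaffected — no shift from this change.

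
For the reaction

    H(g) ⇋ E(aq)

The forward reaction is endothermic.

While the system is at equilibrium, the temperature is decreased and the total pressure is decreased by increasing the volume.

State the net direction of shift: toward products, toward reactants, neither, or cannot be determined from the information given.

The forward reaction is endothermic. Lowering T favours the exothermic direction — shift to the left.
Gas moles: reactants 1, products 0 (Δn_gas = -1). Expansion shifts the system toward the side with more moles of gas — to the left.
All effects act in the same direction — net shift to the left.

left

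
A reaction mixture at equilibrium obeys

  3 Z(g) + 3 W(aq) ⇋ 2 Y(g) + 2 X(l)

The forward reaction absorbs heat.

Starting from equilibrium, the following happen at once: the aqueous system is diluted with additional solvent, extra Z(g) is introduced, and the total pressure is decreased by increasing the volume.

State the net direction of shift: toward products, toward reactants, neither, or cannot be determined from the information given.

cannot be determined

Dilution lowers every aqueous concentration by the same factor. Δn_aq = 0 − 3 = -3, so the system shifts toward the side with more dissolved moles — to the left.
Adding Z (g), a reactant, drives the reaction to the right.
Gas moles: reactants 3, products 2 (Δn_gas = -1). Expansion shifts the system toward the side with more moles of gas — to the left.
The individual effects push in opposite directions; without quantitative information the net direction cannot be determined.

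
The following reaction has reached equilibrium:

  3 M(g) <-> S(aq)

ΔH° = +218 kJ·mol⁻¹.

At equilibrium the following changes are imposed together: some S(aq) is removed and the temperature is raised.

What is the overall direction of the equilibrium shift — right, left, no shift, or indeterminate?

right

Removing S (aq), a product, drives the reaction to the right.
The forward reaction is endothermic. Raising T favours the endothermic direction — shift to the right.
All effects act in the same direction — net shift to the right.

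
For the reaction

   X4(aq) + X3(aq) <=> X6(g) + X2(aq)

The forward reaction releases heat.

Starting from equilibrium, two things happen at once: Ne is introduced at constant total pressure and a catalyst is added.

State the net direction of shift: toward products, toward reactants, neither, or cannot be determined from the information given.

right

Adding inert gas at constant total pressure expands the volume and lowers every reacting partial pressure. With Δn_gas = 1 − 0 = +1, Q moves away from K toward the side with fewer gas moles, so the system shifts toward the side with more gas moles — to the right.
A catalyst speeds both forward and reverse rates equally; it changes neither Q nor K — no shift from this change.
Only the nonzero effect(s) matter; the net shift is to the right.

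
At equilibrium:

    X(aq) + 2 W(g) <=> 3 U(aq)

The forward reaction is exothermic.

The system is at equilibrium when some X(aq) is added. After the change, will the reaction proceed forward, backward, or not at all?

right

Adding X (aq), a reactant, drives the reaction to the right.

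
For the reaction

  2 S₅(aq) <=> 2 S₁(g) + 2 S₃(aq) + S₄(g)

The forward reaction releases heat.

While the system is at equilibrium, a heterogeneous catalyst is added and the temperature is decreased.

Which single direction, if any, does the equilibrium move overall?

A catalyst speeds both forward and reverse rates equally; it changes neither Q nor K — no shift from this change.
The forward reaction is exothermic. Lowering T favours the exothermic direction — shift to the right.
Only the nonzero effect(s) matter; the net shift is to the right.

right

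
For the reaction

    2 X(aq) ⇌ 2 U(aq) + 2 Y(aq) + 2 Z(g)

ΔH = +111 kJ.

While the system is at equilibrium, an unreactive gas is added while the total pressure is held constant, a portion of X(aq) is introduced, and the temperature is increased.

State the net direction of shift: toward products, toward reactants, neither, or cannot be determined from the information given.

Adding inert gas at constant total pressure expands the volume and lowers every reacting partial pressure. With Δn_gas = 2 − 0 = +2, Q moves away from K toward the side with fewer gas moles, so the system shifts toward the side with more gas moles — to the right.
Adding X (aq), a reactant, drives the reaction to the right.
The forward reaction is endothermic. Raising T favours the endothermic direction — shift to the right.
All effects act in the same direction — net shift to the right.

right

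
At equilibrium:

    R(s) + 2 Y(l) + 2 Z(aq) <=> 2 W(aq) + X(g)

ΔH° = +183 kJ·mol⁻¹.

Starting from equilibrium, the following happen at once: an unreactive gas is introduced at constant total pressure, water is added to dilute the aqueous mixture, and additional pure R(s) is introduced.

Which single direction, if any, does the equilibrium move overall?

Adding inert gas at constant total pressure expands the volume and lowers every reacting partial pressure. With Δn_gas = 1 − 0 = +1, Q moves away from K toward the side with fewer gas moles, so the system shifts toward the side with more gas moles — to the right.
Dilution scales every aqueous concentration by the same factor. Δn_aq = 2 − 2 = 0, so Q is unchanged — no shift.
R is a pure solid; its activity is 1 regardless of amount, so Q is unaffected — no shift from this change.
Only the nonzero effect(s) matter; the net shift is to the right.

right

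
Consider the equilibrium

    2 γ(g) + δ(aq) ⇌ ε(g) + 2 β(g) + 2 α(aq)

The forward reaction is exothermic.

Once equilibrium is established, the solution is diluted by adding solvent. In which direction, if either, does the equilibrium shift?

right

Dilution lowers every aqueous concentration by the same factor. Δn_aq = 2 − 1 = +1, so the system shifts toward the side with more dissolved moles — to the right.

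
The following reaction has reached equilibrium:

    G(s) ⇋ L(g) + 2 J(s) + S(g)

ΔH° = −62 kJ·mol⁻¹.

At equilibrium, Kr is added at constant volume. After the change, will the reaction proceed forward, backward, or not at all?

no shift

At constant volume, adding an inert gas leaves every reacting species' partial pressure unchanged, so Q is unchanged — no shift from this change.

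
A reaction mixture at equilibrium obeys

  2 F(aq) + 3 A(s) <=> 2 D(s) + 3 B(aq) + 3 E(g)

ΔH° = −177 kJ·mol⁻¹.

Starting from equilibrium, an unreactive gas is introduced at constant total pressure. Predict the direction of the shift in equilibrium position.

right

Adding inert gas at constant total pressure expands the volume and lowers every reacting partial pressure. With Δn_gas = 3 − 0 = +3, Q moves away from K toward the side with fewer gas moles, so the system shifts toward the side with more gas moles — to the right.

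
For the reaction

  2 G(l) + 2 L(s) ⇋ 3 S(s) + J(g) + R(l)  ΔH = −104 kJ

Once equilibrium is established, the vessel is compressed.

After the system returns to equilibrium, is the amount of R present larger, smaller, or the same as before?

Gas moles: reactants 0, products 1 (Δn_gas = +1). Compression shifts the system toward the side with fewer moles of gas — to the left.
The net shift is to the left. R is a product, so its amount decreases.

decreases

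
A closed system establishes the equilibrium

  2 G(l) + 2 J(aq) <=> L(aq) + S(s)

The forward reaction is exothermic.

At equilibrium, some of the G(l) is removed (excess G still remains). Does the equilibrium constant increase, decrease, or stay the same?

unchanged

The equilibrium constant depends only on temperature. This perturbation changes neither the position of equilibrium nor K.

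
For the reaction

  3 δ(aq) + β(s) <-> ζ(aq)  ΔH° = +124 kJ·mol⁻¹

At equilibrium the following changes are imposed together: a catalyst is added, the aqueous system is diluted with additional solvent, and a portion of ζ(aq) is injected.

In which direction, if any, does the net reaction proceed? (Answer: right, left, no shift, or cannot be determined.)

A catalyst speeds both forward and reverse rates equally; it changes neither Q nor K — no shift from this change.
Dilution lowers every aqueous concentration by the same factor. Δn_aq = 1 − 3 = -2, so the system shifts toward the side with more dissolved moles — to the left.
Adding ζ (aq), a product, drives the reaction to the left.
Only the nonzero effect(s) matter; the net shift is to the left.

left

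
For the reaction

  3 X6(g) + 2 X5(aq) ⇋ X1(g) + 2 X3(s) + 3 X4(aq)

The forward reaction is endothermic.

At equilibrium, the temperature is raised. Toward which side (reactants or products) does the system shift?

right

The forward reaction is endothermic. Raising T favours the endothermic direction — shift to the right.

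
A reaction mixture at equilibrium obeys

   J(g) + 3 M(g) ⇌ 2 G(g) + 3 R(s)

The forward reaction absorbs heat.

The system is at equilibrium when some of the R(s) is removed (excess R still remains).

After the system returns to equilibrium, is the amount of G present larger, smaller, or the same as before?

R is a pure solid; its activity is 1 regardless of amount, so Q is unaffected — no shift from this change.
No net shift occurs, so the amount of G is unchanged.

unchanged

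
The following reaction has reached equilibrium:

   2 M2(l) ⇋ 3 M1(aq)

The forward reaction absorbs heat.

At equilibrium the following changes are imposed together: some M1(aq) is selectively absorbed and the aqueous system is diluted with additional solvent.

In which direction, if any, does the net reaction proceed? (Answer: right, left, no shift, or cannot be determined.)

Removing M1 (aq), a product, drives the reaction to the right.
Dilution lowers every aqueous concentration by the same factor. Δn_aq = 3 − 0 = +3, so the system shifts toward the side with more dissolved moles — to the right.
All effects act in the same direction — net shift to the right.

right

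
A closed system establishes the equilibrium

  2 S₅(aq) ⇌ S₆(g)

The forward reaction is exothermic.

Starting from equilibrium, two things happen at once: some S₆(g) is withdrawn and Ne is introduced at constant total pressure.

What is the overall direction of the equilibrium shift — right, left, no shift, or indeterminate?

Removing S₆ (g), a product, drives the reaction to the right.
Adding inert gas at constant total pressure expands the volume and lowers every reacting partial pressure. With Δn_gas = 1 − 0 = +1, Q moves away from K toward the side with fewer gas moles, so the system shifts toward the side with more gas moles — to the right.
All effects act in the same direction — net shift to the right.

right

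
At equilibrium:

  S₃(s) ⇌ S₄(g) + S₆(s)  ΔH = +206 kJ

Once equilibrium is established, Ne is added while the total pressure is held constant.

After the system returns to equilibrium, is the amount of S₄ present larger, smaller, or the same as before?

Adding inert gas at constant total pressure expands the volume and lowers every reacting partial pressure. With Δn_gas = 1 − 0 = +1, Q moves away from K toward the side with fewer gas moles, so the system shifts toward the side with more gas moles — to the right.
The net shift is to the right. S₄ is a product, so its amount increases.

increases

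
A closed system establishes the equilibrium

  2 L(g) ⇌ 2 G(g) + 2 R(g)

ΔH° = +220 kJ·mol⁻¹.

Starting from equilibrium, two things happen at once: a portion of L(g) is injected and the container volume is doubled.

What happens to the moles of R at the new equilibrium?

increases

Adding L (g), a reactant, drives the reaction to the right.
Gas moles: reactants 2, products 4 (Δn_gas = +2). Expansion shifts the system toward the side with more moles of gas — to the right.
The net shift is to the right. R is a product, so its amount increases.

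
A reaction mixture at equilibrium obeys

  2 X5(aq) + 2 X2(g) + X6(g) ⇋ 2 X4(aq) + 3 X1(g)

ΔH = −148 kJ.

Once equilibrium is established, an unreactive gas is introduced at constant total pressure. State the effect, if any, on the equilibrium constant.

The equilibrium constant depends only on temperature. This perturbation changes neither the position of equilibrium nor K.

unchanged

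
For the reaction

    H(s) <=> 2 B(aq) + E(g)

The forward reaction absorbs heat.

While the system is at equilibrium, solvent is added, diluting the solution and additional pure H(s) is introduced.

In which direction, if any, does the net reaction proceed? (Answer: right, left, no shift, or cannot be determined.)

right

Dilution lowers every aqueous concentration by the same factor. Δn_aq = 2 − 0 = +2, so the system shifts toward the side with more dissolved moles — to the right.
H is a pure solid; its activity is 1 regardless of amount, so Q is unaffected — no shift from this change.
Only the nonzero effect(s) matter; the net shift is to the right.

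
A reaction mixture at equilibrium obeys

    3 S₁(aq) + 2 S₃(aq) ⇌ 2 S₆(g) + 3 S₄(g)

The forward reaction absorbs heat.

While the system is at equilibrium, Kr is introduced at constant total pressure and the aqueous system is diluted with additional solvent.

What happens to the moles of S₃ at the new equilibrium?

Adding inert gas at constant total pressure expands the volume and lowers every reacting partial pressure. With Δn_gas = 5 − 0 = +5, Q moves away from K toward the side with fewer gas moles, so the system shifts toward the side with more gas moles — to the right.
Dilution lowers every aqueous concentration by the same factor. Δn_aq = 0 − 5 = -5, so the system shifts toward the side with more dissolved moles — to the left.
The two effects oppose each other, so the net shift — and hence the change in S₃ — cannot be determined from the given information.

cannot be determined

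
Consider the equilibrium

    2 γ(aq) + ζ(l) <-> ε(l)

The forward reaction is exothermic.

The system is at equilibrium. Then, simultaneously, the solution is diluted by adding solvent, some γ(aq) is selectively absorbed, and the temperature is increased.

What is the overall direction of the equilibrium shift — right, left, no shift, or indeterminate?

left

Dilution lowers every aqueous concentration by the same factor. Δn_aq = 0 − 2 = -2, so the system shifts toward the side with more dissolved moles — to the left.
Removing γ (aq), a reactant, drives the reaction to the left.
The forward reaction is exothermic. Raising T favours the endothermic direction — shift to the left.
All effects act in the same direction — net shift to the left.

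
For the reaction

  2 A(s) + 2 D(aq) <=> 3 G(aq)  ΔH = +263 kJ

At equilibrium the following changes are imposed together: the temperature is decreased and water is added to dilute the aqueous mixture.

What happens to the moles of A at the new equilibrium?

The forward reaction is endothermic. Lowering T favours the exothermic direction — shift to the left.
Dilution lowers every aqueous concentration by the same factor. Δn_aq = 3 − 2 = +1, so the system shifts toward the side with more dissolved moles — to the right.
The two effects oppose each other, so the net shift — and hence the change in A — cannot be determined from the given information.

cannot be determined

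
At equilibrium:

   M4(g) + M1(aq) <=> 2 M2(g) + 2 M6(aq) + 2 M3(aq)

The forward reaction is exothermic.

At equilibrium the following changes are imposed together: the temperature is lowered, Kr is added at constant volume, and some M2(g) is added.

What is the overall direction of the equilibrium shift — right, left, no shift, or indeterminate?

The forward reaction is exothermic. Lowering T favours the exothermic direction — shift to the right.
At constant volume, adding an inert gas leaves every reacting species' partial pressure unchanged, so Q is unchanged — no shift from this change.
Adding M2 (g), a product, drives the reaction to the left.
The individual effects push in opposite directions; without quantitative information the net direction cannot be determined.

cannot be determined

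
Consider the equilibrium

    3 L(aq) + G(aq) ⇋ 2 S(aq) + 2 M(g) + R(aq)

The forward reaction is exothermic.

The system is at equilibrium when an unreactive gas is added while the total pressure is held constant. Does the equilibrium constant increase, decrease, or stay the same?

unchanged

The equilibrium constant depends only on temperature. This perturbation may move the position of equilibrium, but since T is unchanged, K itself is unchanged.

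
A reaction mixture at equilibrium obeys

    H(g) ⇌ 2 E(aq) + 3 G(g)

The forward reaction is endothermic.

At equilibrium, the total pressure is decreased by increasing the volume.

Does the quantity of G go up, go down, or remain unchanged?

Gas moles: reactants 1, products 3 (Δn_gas = +2). Expansion shifts the system toward the side with more moles of gas — to the right.
The net shift is to the right. G is a product, so its amount increases.

increases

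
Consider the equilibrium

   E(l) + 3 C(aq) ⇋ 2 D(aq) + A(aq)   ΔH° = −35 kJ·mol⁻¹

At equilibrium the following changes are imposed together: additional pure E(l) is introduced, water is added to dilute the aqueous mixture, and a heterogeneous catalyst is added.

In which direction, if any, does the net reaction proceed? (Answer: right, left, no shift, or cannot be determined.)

E is a pure liquid; its activity is 1 regardless of amount, so Q is unaffected — no shift from this change.
Dilution scales every aqueous concentration by the same factor. Δn_aq = 3 − 3 = 0, so Q is unchanged — no shift.
A catalyst speeds both forward and reverse rates equally; it changes neither Q nor K — no shift from this change.
None of the changes alters Q relative to K, so there is no net shift.

no shift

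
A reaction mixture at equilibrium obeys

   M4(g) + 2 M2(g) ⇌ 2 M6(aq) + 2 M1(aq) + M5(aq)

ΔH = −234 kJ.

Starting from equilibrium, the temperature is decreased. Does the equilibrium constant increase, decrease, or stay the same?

increases

K depends on temperature via the van 't Hoff relation. The forward reaction is exothermic, so lowering T increases K.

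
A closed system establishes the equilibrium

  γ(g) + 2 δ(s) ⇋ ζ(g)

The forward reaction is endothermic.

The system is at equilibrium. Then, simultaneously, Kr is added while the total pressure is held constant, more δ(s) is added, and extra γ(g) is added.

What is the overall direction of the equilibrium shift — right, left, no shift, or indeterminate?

right

Adding inert gas at constant total pressure expands the volume, scaling every reacting partial pressure by the same factor. Δn_gas = 1 − 1 = 0, so Q is unchanged — no shift.
δ is a pure solid; its activity is 1 regardless of amount, so Q is unaffected — no shift from this change.
Adding γ (g), a reactant, drives the reaction to the right.
Only the nonzero effect(s) matter; the net shift is to the right.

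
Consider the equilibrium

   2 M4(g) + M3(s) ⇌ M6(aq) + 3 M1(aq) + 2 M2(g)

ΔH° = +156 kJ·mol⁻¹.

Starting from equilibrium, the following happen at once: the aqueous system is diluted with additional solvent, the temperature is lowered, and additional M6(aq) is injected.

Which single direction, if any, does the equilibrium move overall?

Dilution lowers every aqueous concentration by the same factor. Δn_aq = 4 − 0 = +4, so the system shifts toward the side with more dissolved moles — to the right.
The forward reaction is endothermic. Lowering T favours the exothermic direction — shift to the left.
Adding M6 (aq), a product, drives the reaction to the left.
The individual effects push in opposite directions; without quantitative information the net direction cannot be determined.

cannot be determined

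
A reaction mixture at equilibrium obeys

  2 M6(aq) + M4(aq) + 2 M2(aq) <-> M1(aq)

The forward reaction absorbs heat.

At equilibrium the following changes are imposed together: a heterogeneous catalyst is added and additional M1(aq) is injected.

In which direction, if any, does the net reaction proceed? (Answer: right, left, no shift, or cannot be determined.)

left

A catalyst speeds both forward and reverse rates equally; it changes neither Q nor K — no shift from this change.
Adding M1 (aq), a product, drives the reaction to the left.
Only the nonzero effect(s) matter; the net shift is to the left.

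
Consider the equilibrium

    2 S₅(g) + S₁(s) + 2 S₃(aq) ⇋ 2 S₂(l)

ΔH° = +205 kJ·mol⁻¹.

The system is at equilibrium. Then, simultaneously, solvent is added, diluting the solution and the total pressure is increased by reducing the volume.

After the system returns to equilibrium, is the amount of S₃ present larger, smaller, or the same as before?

Dilution lowers every aqueous concentration by the same factor. Δn_aq = 0 − 2 = -2, so the system shifts toward the side with more dissolved moles — to the left.
Gas moles: reactants 2, products 0 (Δn_gas = -2). Compression shifts the system toward the side with fewer moles of gas — to the right.
The two effects oppose each other, so the net shift — and hence the change in S₃ — cannot be determined from the given information.

cannot be determined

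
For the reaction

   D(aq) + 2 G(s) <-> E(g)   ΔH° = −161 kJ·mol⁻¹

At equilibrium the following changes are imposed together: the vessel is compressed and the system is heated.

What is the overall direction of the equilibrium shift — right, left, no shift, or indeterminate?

left

Gas moles: reactants 0, products 1 (Δn_gas = +1). Compression shifts the system toward the side with fewer moles of gas — to the left.
The forward reaction is exothermic. Raising T favours the endothermic direction — shift to the left.
All effects act in the same direction — net shift to the left.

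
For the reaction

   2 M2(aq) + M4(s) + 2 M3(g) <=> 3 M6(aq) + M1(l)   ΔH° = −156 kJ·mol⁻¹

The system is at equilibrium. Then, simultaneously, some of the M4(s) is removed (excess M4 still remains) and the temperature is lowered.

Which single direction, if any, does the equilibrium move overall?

right

M4 is a pure solid; its activity is 1 regardless of amount, so Q is unaffected — no shift from this change.
The forward reaction is exothermic. Lowering T favours the exothermic direction — shift to the right.
Only the nonzero effect(s) matter; the net shift is to the right.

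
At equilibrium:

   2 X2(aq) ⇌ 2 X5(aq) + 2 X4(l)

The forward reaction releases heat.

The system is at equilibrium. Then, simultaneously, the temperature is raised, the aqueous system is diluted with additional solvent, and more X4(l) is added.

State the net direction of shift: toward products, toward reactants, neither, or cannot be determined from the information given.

The forward reaction is exothermic. Raising T favours the endothermic direction — shift to the left.
Dilution scales every aqueous concentration by the same factor. Δn_aq = 2 − 2 = 0, so Q is unchanged — no shift.
X4 is a pure liquid; its activity is 1 regardless of amount, so Q is unaffected — no shift from this change.
Only the nonzero effect(s) matter; the net shift is to the left.

left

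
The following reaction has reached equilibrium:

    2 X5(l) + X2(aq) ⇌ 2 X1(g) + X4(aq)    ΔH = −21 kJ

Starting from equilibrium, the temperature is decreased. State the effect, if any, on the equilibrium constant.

K depends on temperature via the van 't Hoff relation. The forward reaction is exothermic, so lowering T increases K.

increases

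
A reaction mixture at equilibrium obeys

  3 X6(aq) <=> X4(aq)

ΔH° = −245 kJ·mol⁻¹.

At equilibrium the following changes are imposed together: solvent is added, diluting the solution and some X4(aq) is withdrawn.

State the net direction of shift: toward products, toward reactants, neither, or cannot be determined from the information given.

Dilution lowers every aqueous concentration by the same factor. Δn_aq = 1 − 3 = -2, so the system shifts toward the side with more dissolved moles — to the left.
Removing X4 (aq), a product, drives the reaction to the right.
The individual effects push in opposite directions; without quantitative information the net direction cannot be determined.

cannot be determined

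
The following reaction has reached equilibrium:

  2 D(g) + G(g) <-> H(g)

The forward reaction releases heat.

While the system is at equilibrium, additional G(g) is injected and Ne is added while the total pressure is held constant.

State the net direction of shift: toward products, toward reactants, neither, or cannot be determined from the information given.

Adding G (g), a reactant, drives the reaction to the right.
Adding inert gas at constant total pressure expands the volume and lowers every reacting partial pressure. With Δn_gas = 1 − 3 = -2, Q moves away from K toward the side with fewer gas moles, so the system shifts toward the side with more gas moles — to the left.
The individual effects push in opposite directions; without quantitative information the net direction cannot be determined.

cannot be determined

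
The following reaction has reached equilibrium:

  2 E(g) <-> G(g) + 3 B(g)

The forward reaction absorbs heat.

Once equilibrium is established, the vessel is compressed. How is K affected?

The equilibrium constant depends only on temperature. This perturbation may move the position of equilibrium, but since T is unchanged, K itself is unchanged.

unchanged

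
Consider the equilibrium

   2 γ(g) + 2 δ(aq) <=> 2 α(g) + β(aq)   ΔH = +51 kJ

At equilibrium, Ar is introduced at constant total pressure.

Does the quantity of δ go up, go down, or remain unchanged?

unchanged

Adding inert gas at constant total pressure expands the volume, scaling every reacting partial pressure by the same factor. Δn_gas = 2 − 2 = 0, so Q is unchanged — no shift.
No net shift occurs, so the amount of δ is unchanged.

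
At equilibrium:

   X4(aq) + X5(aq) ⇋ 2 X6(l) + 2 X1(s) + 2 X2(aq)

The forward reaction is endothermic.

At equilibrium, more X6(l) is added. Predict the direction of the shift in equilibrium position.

no shift

X6 is a pure liquid; its activity is 1 regardless of amount, so Q is unaffected — no shift from this change.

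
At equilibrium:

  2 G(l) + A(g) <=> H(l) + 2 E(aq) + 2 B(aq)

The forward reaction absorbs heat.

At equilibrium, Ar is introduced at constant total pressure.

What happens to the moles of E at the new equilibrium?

Adding inert gas at constant total pressure expands the volume and lowers every reacting partial pressure. With Δn_gas = 0 − 1 = -1, Q moves away from K toward the side with fewer gas moles, so the system shifts toward the side with more gas moles — to the left.
The net shift is to the left. E is a product, so its amount decreases.

decreases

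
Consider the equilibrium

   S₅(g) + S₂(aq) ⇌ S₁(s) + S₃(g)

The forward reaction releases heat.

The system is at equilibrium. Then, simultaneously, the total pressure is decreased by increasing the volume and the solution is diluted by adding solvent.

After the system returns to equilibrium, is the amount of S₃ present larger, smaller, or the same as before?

decreases

Gas moles: reactants 1, products 1. Δn_gas = 0, so a volume change leaves Q equal to K — no shift from this change.
Dilution lowers every aqueous concentration by the same factor. Δn_aq = 0 − 1 = -1, so the system shifts toward the side with more dissolved moles — to the left.
The net shift is to the left. S₃ is a product, so its amount decreases.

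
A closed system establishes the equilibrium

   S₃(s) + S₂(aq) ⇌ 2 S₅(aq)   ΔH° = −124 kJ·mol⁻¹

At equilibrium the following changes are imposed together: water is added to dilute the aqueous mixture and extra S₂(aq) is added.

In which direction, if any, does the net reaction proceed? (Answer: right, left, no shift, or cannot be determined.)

Dilution lowers every aqueous concentration by the same factor. Δn_aq = 2 − 1 = +1, so the system shifts toward the side with more dissolved moles — to the right.
Adding S₂ (aq), a reactant, drives the reaction to the right.
All effects act in the same direction — net shift to the right.

right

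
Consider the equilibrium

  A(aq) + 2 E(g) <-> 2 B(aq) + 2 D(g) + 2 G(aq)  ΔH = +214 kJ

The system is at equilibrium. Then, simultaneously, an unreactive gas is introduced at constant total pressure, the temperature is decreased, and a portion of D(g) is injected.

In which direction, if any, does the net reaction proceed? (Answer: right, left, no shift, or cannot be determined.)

Adding inert gas at constant total pressure expands the volume, scaling every reacting partial pressure by the same factor. Δn_gas = 2 − 2 = 0, so Q is unchanged — no shift.
The forward reaction is endothermic. Lowering T favours the exothermic direction — shift to the left.
Adding D (g), a product, drives the reaction to the left.
Only the nonzero effect(s) matter; the net shift is to the left.

left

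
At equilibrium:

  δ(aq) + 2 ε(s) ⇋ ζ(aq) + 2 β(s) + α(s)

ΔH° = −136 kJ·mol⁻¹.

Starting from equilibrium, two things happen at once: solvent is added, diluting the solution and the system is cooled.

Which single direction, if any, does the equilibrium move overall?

Dilution scales every aqueous concentration by the same factor. Δn_aq = 1 − 1 = 0, so Q is unchanged — no shift.
The forward reaction is exothermic. Lowering T favours the exothermic direction — shift to the right.
Only the nonzero effect(s) matter; the net shift is to the right.

right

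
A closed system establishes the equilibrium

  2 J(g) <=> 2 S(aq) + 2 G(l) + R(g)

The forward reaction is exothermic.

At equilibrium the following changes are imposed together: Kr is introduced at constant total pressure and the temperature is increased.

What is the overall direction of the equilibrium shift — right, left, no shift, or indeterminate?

Adding inert gas at constant total pressure expands the volume and lowers every reacting partial pressure. With Δn_gas = 1 − 2 = -1, Q moves away from K toward the side with fewer gas moles, so the system shifts toward the side with more gas moles — to the left.
The forward reaction is exothermic. Raising T favours the endothermic direction — shift to the left.
All effects act in the same direction — net shift to the left.

left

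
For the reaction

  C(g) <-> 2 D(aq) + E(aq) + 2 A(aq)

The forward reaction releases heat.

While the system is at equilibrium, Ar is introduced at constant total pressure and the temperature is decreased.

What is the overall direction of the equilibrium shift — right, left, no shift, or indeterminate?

Adding inert gas at constant total pressure expands the volume and lowers every reacting partial pressure. With Δn_gas = 0 − 1 = -1, Q moves away from K toward the side with fewer gas moles, so the system shifts toward the side with more gas moles — to the left.
The forward reaction is exothermic. Lowering T favours the exothermic direction — shift to the right.
The individual effects push in opposite directions; without quantitative information the net direction cannot be determined.

cannot be determined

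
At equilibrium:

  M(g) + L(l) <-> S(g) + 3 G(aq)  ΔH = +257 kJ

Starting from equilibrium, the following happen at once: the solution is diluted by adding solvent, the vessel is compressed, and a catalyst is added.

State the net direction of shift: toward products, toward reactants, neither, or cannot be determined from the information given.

right

Dilution lowers every aqueous concentration by the same factor. Δn_aq = 3 − 0 = +3, so the system shifts toward the side with more dissolved moles — to the right.
Gas moles: reactants 1, products 1. Δn_gas = 0, so a volume change leaves Q equal to K — no shift from this change.
A catalyst speeds both forward and reverse rates equally; it changes neither Q nor K — no shift from this change.
Only the nonzero effect(s) matter; the net shift is to the right.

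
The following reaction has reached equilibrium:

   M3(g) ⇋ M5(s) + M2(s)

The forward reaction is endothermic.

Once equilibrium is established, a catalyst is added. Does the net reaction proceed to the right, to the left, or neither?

no shift

A catalyst speeds both forward and reverse rates equally; it changes neither Q nor K — no shift from this change.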